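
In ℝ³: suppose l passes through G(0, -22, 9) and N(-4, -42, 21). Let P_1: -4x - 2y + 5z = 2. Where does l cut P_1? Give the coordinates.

(3, -7, 0)

A direction vector for l is N − G = (-4, -20, 12).
Substitute r = (0, -22, 9) + t(-4, -20, 12) into the plane: 89 + 116t = 2, so t = -3/4.
Intersection: (0, -22, 9) + (-3/4)·(-4, -20, 12) = (3, -7, 0).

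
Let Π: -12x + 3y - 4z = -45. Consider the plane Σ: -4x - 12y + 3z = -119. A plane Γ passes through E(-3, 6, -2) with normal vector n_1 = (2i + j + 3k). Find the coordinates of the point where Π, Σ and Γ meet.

Γ: n_1·r = n_1·E gives 2x + y + 3z = -6.
Solving the 3×3 linear system -12x + 3y - 4z = -45, -4x - 12y + 3z = -119, 2x + y + 3z = -6 (e.g. by elimination or Cramer's rule, determinant = 442) gives (8, 5, -9).

(8, 5, -9)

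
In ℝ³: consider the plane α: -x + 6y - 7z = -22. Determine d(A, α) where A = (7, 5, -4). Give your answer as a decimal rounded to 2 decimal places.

n·A − d = (-1)·(7) + (6)·(5) + (-7)·(-4) − (-22) = 73; |n| = √86.
Distance = |73| / √86 = 73/√86 ≈ 7.87.

7.87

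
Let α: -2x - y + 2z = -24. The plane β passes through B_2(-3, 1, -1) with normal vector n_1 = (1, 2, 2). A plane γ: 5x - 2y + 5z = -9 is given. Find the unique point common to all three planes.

(5, 2, -6)

β: n_1·r = n_1·B_2 gives x + 2y + 2z = -3.
Solving the 3×3 linear system -2x - y + 2z = -24, x + 2y + 2z = -3, 5x - 2y + 5z = -9 (e.g. by elimination or Cramer's rule, determinant = -57) gives (5, 2, -6).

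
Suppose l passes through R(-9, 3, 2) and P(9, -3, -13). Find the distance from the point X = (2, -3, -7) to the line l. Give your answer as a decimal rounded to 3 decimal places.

A direction vector for l is P − R = (18, -6, -15).
Taking (-9, 3, 2) on l with direction v = (18, -6, -15): w = X − (-9, 3, 2) = (11, -6, -9), and w × v = (36, 3, 42).
Distance = |w × v| / |v| = √3069 / √585 ≈ 2.290.

2.290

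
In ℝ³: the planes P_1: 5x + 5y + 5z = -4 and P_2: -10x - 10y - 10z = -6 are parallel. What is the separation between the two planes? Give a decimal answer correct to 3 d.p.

0.808

Rescale P_2 by 1/(-2): 5x + 5y + 5z = 3. Then distance = |-4 − 3| / √75 ≈ 0.808.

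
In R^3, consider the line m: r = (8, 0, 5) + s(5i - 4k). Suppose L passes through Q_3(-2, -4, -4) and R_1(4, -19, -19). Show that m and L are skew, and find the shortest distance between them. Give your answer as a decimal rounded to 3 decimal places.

A direction vector for L is R_1 − Q_3 = (6, -15, -15).
Common perpendicular direction n = (5, 0, -4) × (6, -15, -15) = (-60, 51, -75).
With w = (-2, -4, -4) − (8, 0, 5) = (-10, -4, -9), w · n = 1071.
Since n ≠ 0 the lines are not parallel, and w · n = 1071 ≠ 0 so they do not intersect; hence they are skew.
Distance = |w · n| / |n| = |1071| / √11826 ≈ 9.849.

9.849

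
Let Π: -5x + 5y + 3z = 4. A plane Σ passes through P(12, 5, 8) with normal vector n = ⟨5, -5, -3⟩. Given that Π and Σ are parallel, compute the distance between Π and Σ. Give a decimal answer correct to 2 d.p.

1.95

Σ: n·r = n·P gives 5x - 5y - 3z = 11.
Rescale Σ by 1/(-1): -5x + 5y + 3z = -11. Then distance = |4 − (-11)| / √59 ≈ 1.95.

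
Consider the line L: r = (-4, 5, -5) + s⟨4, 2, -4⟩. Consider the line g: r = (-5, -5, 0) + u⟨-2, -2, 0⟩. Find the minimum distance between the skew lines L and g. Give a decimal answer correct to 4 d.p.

Common perpendicular direction n = (4, 2, -4) × (-2, -2, 0) = (-8, 8, -4).
With w = (-5, -5, 0) − (-4, 5, -5) = (-1, -10, 5), w · n = -92.
Distance = |w · n| / |n| = |-92| / √144 ≈ 7.6667.

7.6667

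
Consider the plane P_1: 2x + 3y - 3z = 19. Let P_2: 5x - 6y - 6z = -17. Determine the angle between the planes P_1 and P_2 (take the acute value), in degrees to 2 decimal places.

cos θ = |n₁·n₂| / (|n₁||n₂|) = |10| / (√22 · √97).
θ = arccos(0.21647) ≈ 77.50°.

77.50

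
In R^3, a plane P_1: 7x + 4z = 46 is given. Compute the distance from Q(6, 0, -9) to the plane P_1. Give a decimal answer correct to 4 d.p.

n·Q − d = (7)·(6) + (0)·(0) + (4)·(-9) − 46 = -40; |n| = √65.
Distance = |-40| / √65 = 40/√65 ≈ 4.9614.

4.9614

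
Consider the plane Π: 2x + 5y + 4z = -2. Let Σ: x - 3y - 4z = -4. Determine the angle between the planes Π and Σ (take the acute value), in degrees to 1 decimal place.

32.0

cos θ = |n₁·n₂| / (|n₁||n₂|) = |-29| / (√45 · √26).
θ = arccos(0.84782) ≈ 32.0°.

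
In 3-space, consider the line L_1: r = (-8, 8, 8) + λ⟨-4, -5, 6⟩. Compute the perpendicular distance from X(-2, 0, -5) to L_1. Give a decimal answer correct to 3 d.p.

14.801

Taking (-8, 8, 8) on L_1 with direction v = (-4, -5, 6): w = X − (-8, 8, 8) = (6, -8, -13), and w × v = (-113, 16, -62).
Distance = |w × v| / |v| = √16869 / √77 ≈ 14.801.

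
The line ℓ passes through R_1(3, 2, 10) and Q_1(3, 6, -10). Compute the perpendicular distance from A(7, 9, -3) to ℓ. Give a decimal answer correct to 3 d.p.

A direction vector for ℓ is Q_1 − R_1 = (0, 4, -20).
Taking (3, 2, 10) on ℓ with direction v = (0, 4, -20): w = A − (3, 2, 10) = (4, 7, -13), and w × v = (-88, 80, 16).
Distance = |w × v| / |v| = √14400 / √416 ≈ 5.883.

5.883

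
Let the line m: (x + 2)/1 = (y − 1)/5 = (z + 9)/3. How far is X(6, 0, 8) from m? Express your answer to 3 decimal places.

16.453

m has direction (1, 5, 3) through (-2, 1, -9).
Taking (-2, 1, -9) on m with direction v = (1, 5, 3): w = X − (-2, 1, -9) = (8, -1, 17), and w × v = (-88, -7, 41).
Distance = |w × v| / |v| = √9474 / √35 ≈ 16.453.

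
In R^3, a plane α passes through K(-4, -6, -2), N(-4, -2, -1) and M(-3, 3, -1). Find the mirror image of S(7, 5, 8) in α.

KN = (0, 4, 1), KM = (1, 9, 1); a normal to α is KN × KM = (-5, 1, -4).
Using K: α has equation -5x + y - 4z = 22.
λ = (n·S − d)/|n|² = (-62 − 22)/42 = -2.
Reflection = S − 2λn = (7, 5, 8) − (-4)·(-5, 1, -4) = (-13, 9, -8).

(-13, 9, -8)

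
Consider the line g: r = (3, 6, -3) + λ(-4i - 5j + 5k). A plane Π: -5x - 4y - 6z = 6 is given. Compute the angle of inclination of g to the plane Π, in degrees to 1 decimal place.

sin θ = |n·v| / (|n||v|) = |10| / (√77 · √66) = 0.14028.
θ ≈ 8.1°.

8.1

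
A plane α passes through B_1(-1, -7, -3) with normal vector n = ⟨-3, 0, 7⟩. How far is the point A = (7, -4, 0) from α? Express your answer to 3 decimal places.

α: n·r = n·B_1 gives -3x + 7z = -18.
n·A − d = (-3)·(7) + (0)·(-4) + (7)·(0) − (-18) = -3; |n| = √58.
Distance = |-3| / √58 = 3/√58 ≈ 0.394.

0.394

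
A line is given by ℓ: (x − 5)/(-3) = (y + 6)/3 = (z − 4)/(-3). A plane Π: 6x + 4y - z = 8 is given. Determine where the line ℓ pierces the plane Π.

(11, -12, 10)

ℓ has direction (-3, 3, -3) through (5, -6, 4).
Substitute r = (5, -6, 4) + t(-3, 3, -3) into the plane: 2 + (-3)t = 8, so t = -2.
Intersection: (5, -6, 4) + (-2)·(-3, 3, -3) = (11, -12, 10).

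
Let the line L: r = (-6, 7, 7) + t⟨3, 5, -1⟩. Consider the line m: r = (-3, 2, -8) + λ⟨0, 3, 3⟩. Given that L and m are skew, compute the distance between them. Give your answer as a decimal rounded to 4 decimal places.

Common perpendicular direction n = (3, 5, -1) × (0, 3, 3) = (18, -9, 9).
With w = (-3, 2, -8) − (-6, 7, 7) = (3, -5, -15), w · n = -36.
Distance = |w · n| / |n| = |-36| / √486 ≈ 1.6330.

1.6330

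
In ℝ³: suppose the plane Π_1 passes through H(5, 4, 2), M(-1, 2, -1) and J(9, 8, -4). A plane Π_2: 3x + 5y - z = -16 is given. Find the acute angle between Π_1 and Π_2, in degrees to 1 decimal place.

HM = (-6, -2, -3), HJ = (4, 4, -6); a normal to Π_1 is HM × HJ = (24, -48, -16).
Using H: Π_1 has equation 24x - 48y - 16z = -104.
cos θ = |n₁·n₂| / (|n₁||n₂|) = |-152| / (√3136 · √35).
θ = arccos(0.45880) ≈ 62.7°.

62.7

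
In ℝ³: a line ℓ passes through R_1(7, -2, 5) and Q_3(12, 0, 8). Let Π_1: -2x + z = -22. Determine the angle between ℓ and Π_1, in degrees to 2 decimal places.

A direction vector for ℓ is Q_3 − R_1 = (5, 2, 3).
sin θ = |n·v| / (|n||v|) = |-7| / (√5 · √38) = 0.50783.
θ ≈ 30.52°.

30.52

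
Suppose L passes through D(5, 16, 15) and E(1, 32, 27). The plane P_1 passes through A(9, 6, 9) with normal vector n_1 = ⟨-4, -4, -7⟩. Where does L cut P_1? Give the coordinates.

(7, 8, 9)

A direction vector for L is E − D = (-4, 16, 12).
P_1: n_1·r = n_1·A gives -4x - 4y - 7z = -123.
Substitute r = (5, 16, 15) + t(-4, 16, 12) into the plane: -189 + (-132)t = -123, so t = -1/2.
Intersection: (5, 16, 15) + (-1/2)·(-4, 16, 12) = (7, 8, 9).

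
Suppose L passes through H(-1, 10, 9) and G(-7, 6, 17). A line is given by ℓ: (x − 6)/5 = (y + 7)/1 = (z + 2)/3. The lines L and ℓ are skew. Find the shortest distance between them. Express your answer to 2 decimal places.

20.34

A direction vector for L is G − H = (-6, -4, 8).
ℓ has direction (5, 1, 3) through (6, -7, -2).
Common perpendicular direction n = (-6, -4, 8) × (5, 1, 3) = (-20, 58, 14).
With w = (6, -7, -2) − (-1, 10, 9) = (7, -17, -11), w · n = -1280.
Distance = |w · n| / |n| = |-1280| / √3960 ≈ 20.34.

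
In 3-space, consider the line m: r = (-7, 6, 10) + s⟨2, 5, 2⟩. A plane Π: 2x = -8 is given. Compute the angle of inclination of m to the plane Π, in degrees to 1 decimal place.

sin θ = |n·v| / (|n||v|) = |4| / (√4 · √33) = 0.34816.
θ ≈ 20.4°.

20.4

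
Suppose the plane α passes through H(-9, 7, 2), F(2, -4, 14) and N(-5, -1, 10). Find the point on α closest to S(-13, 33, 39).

HF = (11, -11, 12), HN = (4, -8, 8); a normal to α is HF × HN = (8, -40, -44).
Using H: α has equation 8x - 40y - 44z = -440.
Foot = S − λn with λ = (n·S − d)/|n|² = (-3140 − (-440))/3600 = -3/4.
Foot = (-13, 33, 39) − (-3/4)·(8, -40, -44) = (-7, 3, 6).

(-7, 3, 6)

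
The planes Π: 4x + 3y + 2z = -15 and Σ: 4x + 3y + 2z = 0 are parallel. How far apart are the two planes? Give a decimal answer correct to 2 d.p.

Same normal n = (4, 3, 2) with |n| = √29; distance = |-15 − 0| / |n| = 15/√29 ≈ 2.79.

2.79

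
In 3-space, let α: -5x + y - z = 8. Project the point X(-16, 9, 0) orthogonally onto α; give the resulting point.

Foot = X − λn with λ = (n·X − d)/|n|² = (89 − 8)/27 = 3.
Foot = (-16, 9, 0) − 3·(-5, 1, -1) = (-1, 6, 3).

(-1, 6, 3)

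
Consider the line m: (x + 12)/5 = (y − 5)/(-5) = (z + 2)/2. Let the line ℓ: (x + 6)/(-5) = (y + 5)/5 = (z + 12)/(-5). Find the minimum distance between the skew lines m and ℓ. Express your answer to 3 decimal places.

2.828

m has direction (5, -5, 2) through (-12, 5, -2).
ℓ has direction (-5, 5, -5) through (-6, -5, -12).
Common perpendicular direction n = (5, -5, 2) × (-5, 5, -5) = (15, 15, 0).
With w = (-6, -5, -12) − (-12, 5, -2) = (6, -10, -10), w · n = -60.
Distance = |w · n| / |n| = |-60| / √450 ≈ 2.828.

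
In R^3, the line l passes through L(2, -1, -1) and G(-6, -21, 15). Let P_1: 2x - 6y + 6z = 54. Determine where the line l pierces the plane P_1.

(0, -6, 3)

A direction vector for l is G − L = (-8, -20, 16).
Substitute r = (2, -1, -1) + t(-8, -20, 16) into the plane: 4 + 200t = 54, so t = 1/4.
Intersection: (2, -1, -1) + (1/4)·(-8, -20, 16) = (0, -6, 3).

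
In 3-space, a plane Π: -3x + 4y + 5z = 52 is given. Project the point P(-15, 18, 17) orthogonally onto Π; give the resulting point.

Foot = P − λn with λ = (n·P − d)/|n|² = (202 − 52)/50 = 3.
Foot = (-15, 18, 17) − 3·(-3, 4, 5) = (-6, 6, 2).

(-6, 6, 2)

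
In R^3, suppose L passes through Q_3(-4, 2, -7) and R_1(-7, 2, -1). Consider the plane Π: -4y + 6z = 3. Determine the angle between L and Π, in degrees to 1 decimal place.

A direction vector for L is R_1 − Q_3 = (-3, 0, 6).
sin θ = |n·v| / (|n||v|) = |36| / (√52 · √45) = 0.74421.
θ ≈ 48.1°.

48.1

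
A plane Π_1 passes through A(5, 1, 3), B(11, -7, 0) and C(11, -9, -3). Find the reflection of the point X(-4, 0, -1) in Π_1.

AB = (6, -8, -3), AC = (6, -10, -6); a normal to Π_1 is AB × AC = (18, 18, -12).
Using A: Π_1 has equation 18x + 18y - 12z = 72.
λ = (n·X − d)/|n|² = (-60 − 72)/792 = -1/6.
Reflection = X − 2λn = (-4, 0, -1) − (-1/3)·(18, 18, -12) = (2, 6, -5).

(2, 6, -5)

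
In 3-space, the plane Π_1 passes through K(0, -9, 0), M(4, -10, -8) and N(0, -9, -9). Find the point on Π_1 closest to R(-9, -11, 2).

(-8, -7, 2)

KM = (4, -1, -8), KN = (0, 0, -9); a normal to Π_1 is KM × KN = (9, 36, 0).
Using K: Π_1 has equation 9x + 36y = -324.
Foot = R − λn with λ = (n·R − d)/|n|² = (-477 − (-324))/1377 = -1/9.
Foot = (-9, -11, 2) − (-1/9)·(9, 36, 0) = (-8, -7, 2).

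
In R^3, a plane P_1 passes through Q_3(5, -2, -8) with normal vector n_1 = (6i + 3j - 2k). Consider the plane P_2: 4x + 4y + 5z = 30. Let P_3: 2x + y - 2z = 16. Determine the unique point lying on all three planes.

P_1: n_1·r = n_1·Q_3 gives 6x + 3y - 2z = 40.
Solving the 3×3 linear system 6x + 3y - 2z = 40, 4x + 4y + 5z = 30, 2x + y - 2z = 16 (e.g. by elimination or Cramer's rule, determinant = -16) gives (2, 8, -2).

(2, 8, -2)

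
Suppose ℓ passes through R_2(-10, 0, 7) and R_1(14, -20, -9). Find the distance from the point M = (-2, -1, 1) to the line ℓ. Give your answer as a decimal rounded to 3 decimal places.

A direction vector for ℓ is R_1 − R_2 = (24, -20, -16).
Taking (-10, 0, 7) on ℓ with direction v = (24, -20, -16): w = M − (-10, 0, 7) = (8, -1, -6), and w × v = (-104, -16, -136).
Distance = |w × v| / |v| = √29568 / √1232 ≈ 4.899.

4.899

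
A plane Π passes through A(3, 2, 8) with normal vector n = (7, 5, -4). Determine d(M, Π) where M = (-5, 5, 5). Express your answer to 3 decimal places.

3.057

Π: n·r = n·A gives 7x + 5y - 4z = -1.
n·M − d = (7)·(-5) + (5)·(5) + (-4)·(5) − (-1) = -29; |n| = √90.
Distance = |-29| / √90 = 29/√90 ≈ 3.057.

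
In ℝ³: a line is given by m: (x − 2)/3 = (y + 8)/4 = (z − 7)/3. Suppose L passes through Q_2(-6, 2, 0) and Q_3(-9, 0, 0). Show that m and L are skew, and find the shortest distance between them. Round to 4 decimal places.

14.5521

m has direction (3, 4, 3) through (2, -8, 7).
A direction vector for L is Q_3 − Q_2 = (-3, -2, 0).
Common perpendicular direction n = (3, 4, 3) × (-3, -2, 0) = (6, -9, 6).
With w = (-6, 2, 0) − (2, -8, 7) = (-8, 10, -7), w · n = -180.
Since n ≠ 0 the lines are not parallel, and w · n = -180 ≠ 0 so they do not intersect; hence they are skew.
Distance = |w · n| / |n| = |-180| / √153 ≈ 14.5521.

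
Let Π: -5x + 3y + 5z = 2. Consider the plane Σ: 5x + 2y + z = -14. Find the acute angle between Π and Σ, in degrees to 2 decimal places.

70.56

cos θ = |n₁·n₂| / (|n₁||n₂|) = |-14| / (√59 · √30).
θ = arccos(0.33277) ≈ 70.56°.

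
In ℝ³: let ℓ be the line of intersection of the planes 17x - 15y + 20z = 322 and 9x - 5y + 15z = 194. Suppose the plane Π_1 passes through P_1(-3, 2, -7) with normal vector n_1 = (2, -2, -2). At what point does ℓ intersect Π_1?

(6, -4, 8)

Direction of ℓ: (17, -15, 20) × (9, -5, 15) = (-125, -75, 50).
A point on ℓ: solving the two plane equations with x = 11 gives (11, -1, 6).
Π_1: n_1·r = n_1·P_1 gives 2x - 2y - 2z = 4.
Substitute r = (11, -1, 6) + t(-125, -75, 50) into the plane: 12 + (-200)t = 4, so t = 1/25.
Intersection: (11, -1, 6) + (1/25)·(-125, -75, 50) = (6, -4, 8).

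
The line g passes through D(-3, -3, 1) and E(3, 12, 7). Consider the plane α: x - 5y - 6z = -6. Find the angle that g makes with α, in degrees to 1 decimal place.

A direction vector for g is E − D = (6, 15, 6).
sin θ = |n·v| / (|n||v|) = |-105| / (√62 · √297) = 0.77378.
θ ≈ 50.7°.

50.7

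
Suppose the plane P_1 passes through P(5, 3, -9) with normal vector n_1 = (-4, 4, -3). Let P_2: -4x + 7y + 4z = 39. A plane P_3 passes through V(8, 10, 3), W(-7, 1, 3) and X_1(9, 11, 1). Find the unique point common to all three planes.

(5, 9, -1)

P_1: n_1·r = n_1·P gives -4x + 4y - 3z = 19.
VW = (-15, -9, 0), VX_1 = (1, 1, -2); a normal to P_3 is VW × VX_1 = (18, -30, -6).
Using V: P_3 has equation 18x - 30y - 6z = -174.
Solving the 3×3 linear system -4x + 4y - 3z = 19, -4x + 7y + 4z = 39, 18x - 30y - 6z = -174 (e.g. by elimination or Cramer's rule, determinant = -102) gives (5, 9, -1).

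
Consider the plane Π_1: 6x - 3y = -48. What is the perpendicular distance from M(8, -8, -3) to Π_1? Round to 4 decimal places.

17.8885

n·M − d = (6)·(8) + (-3)·(-8) + (0)·(-3) − (-48) = 120; |n| = √45.
Distance = |120| / √45 = 120/√45 ≈ 17.8885.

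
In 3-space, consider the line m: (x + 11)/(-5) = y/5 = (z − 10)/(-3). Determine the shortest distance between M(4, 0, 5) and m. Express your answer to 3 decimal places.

13.747

m has direction (-5, 5, -3) through (-11, 0, 10).
Taking (-11, 0, 10) on m with direction v = (-5, 5, -3): w = M − (-11, 0, 10) = (15, 0, -5), and w × v = (25, 70, 75).
Distance = |w × v| / |v| = √11150 / √59 ≈ 13.747.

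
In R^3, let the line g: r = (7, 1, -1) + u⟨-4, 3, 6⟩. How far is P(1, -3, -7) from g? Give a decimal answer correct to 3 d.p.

8.863

Taking (7, 1, -1) on g with direction v = (-4, 3, 6): w = P − (7, 1, -1) = (-6, -4, -6), and w × v = (-6, 60, -34).
Distance = |w × v| / |v| = √4792 / √61 ≈ 8.863.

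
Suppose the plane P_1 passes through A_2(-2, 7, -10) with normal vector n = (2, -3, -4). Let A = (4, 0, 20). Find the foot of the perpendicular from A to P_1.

(10, -9, 8)

P_1: n·r = n·A_2 gives 2x - 3y - 4z = 15.
Foot = A − λn with λ = (n·A − d)/|n|² = (-72 − 15)/29 = -3.
Foot = (4, 0, 20) − (-3)·(2, -3, -4) = (10, -9, 8).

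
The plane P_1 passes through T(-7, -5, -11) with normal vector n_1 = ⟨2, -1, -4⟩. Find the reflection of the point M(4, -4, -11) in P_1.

P_1: n_1·r = n_1·T gives 2x - y - 4z = 35.
λ = (n·M − d)/|n|² = (56 − 35)/21 = 1.
Reflection = M − 2λn = (4, -4, -11) − 2·(2, -1, -4) = (0, -2, -3).

(0, -2, -3)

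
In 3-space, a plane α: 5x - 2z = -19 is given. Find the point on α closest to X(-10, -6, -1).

Foot = X − λn with λ = (n·X − d)/|n|² = (-48 − (-19))/29 = -1.
Foot = (-10, -6, -1) − (-1)·(5, 0, -2) = (-5, -6, -3).

(-5, -6, -3)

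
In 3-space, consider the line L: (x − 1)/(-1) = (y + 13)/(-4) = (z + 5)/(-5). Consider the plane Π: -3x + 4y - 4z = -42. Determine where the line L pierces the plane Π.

(2, -9, 0)

L has direction (-1, -4, -5) through (1, -13, -5).
Substitute r = (1, -13, -5) + t(-1, -4, -5) into the plane: -35 + 7t = -42, so t = -1.
Intersection: (1, -13, -5) + (-1)·(-1, -4, -5) = (2, -9, 0).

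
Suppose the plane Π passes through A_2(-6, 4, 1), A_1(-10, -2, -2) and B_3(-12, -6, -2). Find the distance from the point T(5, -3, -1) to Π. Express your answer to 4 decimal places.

13.0000

A_2A_1 = (-4, -6, -3), A_2B_3 = (-6, -10, -3); a normal to Π is A_2A_1 × A_2B_3 = (-12, 6, 4).
Using A_2: Π has equation -12x + 6y + 4z = 100.
n·T − d = (-12)·(5) + (6)·(-3) + (4)·(-1) − 100 = -182; |n| = √196.
Distance = |-182| / √196 = 182/√196 ≈ 13.0000.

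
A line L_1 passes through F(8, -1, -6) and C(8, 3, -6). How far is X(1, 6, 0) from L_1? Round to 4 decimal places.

A direction vector for L_1 is C − F = (0, 4, 0).
Taking (8, -1, -6) on L_1 with direction v = (0, 4, 0): w = X − (8, -1, -6) = (-7, 7, 6), and w × v = (-24, 0, -28).
Distance = |w × v| / |v| = √1360 / √16 ≈ 9.2195.

9.2195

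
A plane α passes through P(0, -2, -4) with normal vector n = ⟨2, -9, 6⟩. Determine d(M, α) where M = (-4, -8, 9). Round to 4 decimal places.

α: n·r = n·P gives 2x - 9y + 6z = -6.
n·M − d = (2)·(-4) + (-9)·(-8) + (6)·(9) − (-6) = 124; |n| = √121.
Distance = |124| / √121 = 124/√121 ≈ 11.2727.

11.2727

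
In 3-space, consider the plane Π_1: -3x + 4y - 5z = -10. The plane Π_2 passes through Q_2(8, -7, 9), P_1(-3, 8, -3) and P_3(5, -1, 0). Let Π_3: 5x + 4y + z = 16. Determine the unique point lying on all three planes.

(1, 2, 3)

Q_2P_1 = (-11, 15, -12), Q_2P_3 = (-3, 6, -9); a normal to Π_2 is Q_2P_1 × Q_2P_3 = (-63, -63, -21).
Using Q_2: Π_2 has equation -63x - 63y - 21z = -252.
Solving the 3×3 linear system -3x + 4y - 5z = -10, -63x - 63y - 21z = -252, 5x + 4y + z = 16 (e.g. by elimination or Cramer's rule, determinant = -546) gives (1, 2, 3).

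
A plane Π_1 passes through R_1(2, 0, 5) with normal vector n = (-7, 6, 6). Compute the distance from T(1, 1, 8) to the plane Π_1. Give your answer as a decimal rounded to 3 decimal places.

2.818

Π_1: n·r = n·R_1 gives -7x + 6y + 6z = 16.
n·T − d = (-7)·(1) + (6)·(1) + (6)·(8) − 16 = 31; |n| = √121.
Distance = |31| / √121 = 31/√121 ≈ 2.818.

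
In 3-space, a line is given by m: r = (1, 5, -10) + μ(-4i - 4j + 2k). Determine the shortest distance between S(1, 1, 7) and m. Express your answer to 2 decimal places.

Taking (1, 5, -10) on m with direction v = (-4, -4, 2): w = S − (1, 5, -10) = (0, -4, 17), and w × v = (60, -68, -16).
Distance = |w × v| / |v| = √8480 / √36 ≈ 15.35.

15.35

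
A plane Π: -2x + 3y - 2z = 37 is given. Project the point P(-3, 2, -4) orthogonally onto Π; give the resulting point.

Foot = P − λn with λ = (n·P − d)/|n|² = (20 − 37)/17 = -1.
Foot = (-3, 2, -4) − (-1)·(-2, 3, -2) = (-5, 5, -6).

(-5, 5, -6)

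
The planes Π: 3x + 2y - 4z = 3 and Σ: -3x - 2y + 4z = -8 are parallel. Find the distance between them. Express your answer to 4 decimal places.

0.9285

Rescale Σ by 1/(-1): 3x + 2y - 4z = 8. Then distance = |3 − 8| / √29 ≈ 0.9285.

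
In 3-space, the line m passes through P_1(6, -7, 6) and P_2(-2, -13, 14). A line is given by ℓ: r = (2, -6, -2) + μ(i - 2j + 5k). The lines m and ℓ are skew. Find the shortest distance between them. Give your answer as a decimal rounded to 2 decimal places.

A direction vector for m is P_2 − P_1 = (-8, -6, 8).
Common perpendicular direction n = (-8, -6, 8) × (1, -2, 5) = (-14, 48, 22).
With w = (2, -6, -2) − (6, -7, 6) = (-4, 1, -8), w · n = -72.
Distance = |w · n| / |n| = |-72| / √2984 ≈ 1.32.

1.32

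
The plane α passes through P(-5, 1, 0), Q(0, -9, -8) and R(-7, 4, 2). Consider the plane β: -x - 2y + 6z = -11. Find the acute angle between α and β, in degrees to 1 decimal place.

PQ = (5, -10, -8), PR = (-2, 3, 2); a normal to α is PQ × PR = (4, 6, -5).
Using P: α has equation 4x + 6y - 5z = -14.
cos θ = |n₁·n₂| / (|n₁||n₂|) = |-46| / (√77 · √41).
θ = arccos(0.81869) ≈ 35.0°.

35.0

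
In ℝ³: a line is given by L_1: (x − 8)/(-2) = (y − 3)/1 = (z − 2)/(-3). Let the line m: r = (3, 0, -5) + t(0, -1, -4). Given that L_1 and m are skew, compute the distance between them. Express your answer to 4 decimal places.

4.1603

L_1 has direction (-2, 1, -3) through (8, 3, 2).
Common perpendicular direction n = (-2, 1, -3) × (0, -1, -4) = (-7, -8, 2).
With w = (3, 0, -5) − (8, 3, 2) = (-5, -3, -7), w · n = 45.
Distance = |w · n| / |n| = |45| / √117 ≈ 4.1603.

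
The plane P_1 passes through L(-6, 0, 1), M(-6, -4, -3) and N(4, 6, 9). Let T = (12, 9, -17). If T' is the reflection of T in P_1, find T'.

(6, -21, 13)

LM = (0, -4, -4), LN = (10, 6, 8); a normal to P_1 is LM × LN = (-8, -40, 40).
Using L: P_1 has equation -8x - 40y + 40z = 88.
λ = (n·T − d)/|n|² = (-1136 − 88)/3264 = -3/8.
Reflection = T − 2λn = (12, 9, -17) − (-3/4)·(-8, -40, 40) = (6, -21, 13).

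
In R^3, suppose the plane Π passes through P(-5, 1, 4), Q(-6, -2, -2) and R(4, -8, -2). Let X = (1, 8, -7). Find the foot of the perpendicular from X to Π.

(-5, -2, -1)

PQ = (-1, -3, -6), PR = (9, -9, -6); a normal to Π is PQ × PR = (-36, -60, 36).
Using P: Π has equation -36x - 60y + 36z = 264.
Foot = X − λn with λ = (n·X − d)/|n|² = (-768 − 264)/6192 = -1/6.
Foot = (1, 8, -7) − (-1/6)·(-36, -60, 36) = (-5, -2, -1).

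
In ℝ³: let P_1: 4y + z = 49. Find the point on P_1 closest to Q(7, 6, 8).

(7, 10, 9)

Foot = Q − λn with λ = (n·Q − d)/|n|² = (32 − 49)/17 = -1.
Foot = (7, 6, 8) − (-1)·(0, 4, 1) = (7, 10, 9).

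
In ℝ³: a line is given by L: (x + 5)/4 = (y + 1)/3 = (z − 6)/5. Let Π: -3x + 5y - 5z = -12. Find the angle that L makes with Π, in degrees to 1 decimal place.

23.9

L has direction (4, 3, 5) through (-5, -1, 6).
sin θ = |n·v| / (|n||v|) = |-22| / (√59 · √50) = 0.40505.
θ ≈ 23.9°.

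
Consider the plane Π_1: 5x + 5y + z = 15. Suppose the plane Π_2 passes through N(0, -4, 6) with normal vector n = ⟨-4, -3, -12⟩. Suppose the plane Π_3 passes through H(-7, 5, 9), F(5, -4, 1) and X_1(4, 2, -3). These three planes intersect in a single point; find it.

(-6, 8, 5)

Π_2: n·r = n·N gives -4x - 3y - 12z = -60.
HF = (12, -9, -8), HX_1 = (11, -3, -12); a normal to Π_3 is HF × HX_1 = (84, 56, 63).
Using H: Π_3 has equation 84x + 56y + 63z = 259.
Solving the 3×3 linear system 5x + 5y + z = 15, -4x - 3y - 12z = -60, 84x + 56y + 63z = 259 (e.g. by elimination or Cramer's rule, determinant = -1337) gives (-6, 8, 5).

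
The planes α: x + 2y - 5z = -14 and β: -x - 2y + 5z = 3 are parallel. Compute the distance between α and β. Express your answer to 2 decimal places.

Rescale β by 1/(-1): x + 2y - 5z = -3. Then distance = |-14 − (-3)| / √30 ≈ 2.01.

2.01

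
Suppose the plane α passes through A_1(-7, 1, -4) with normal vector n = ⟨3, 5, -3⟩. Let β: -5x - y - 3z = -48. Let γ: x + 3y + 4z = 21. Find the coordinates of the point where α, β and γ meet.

(7, -2, 5)

α: n·r = n·A_1 gives 3x + 5y - 3z = -4.
Solving the 3×3 linear system 3x + 5y - 3z = -4, -5x - y - 3z = -48, x + 3y + 4z = 21 (e.g. by elimination or Cramer's rule, determinant = 142) gives (7, -2, 5).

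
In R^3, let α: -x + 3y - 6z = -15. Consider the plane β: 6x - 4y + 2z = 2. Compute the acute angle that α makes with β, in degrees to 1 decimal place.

53.8

cos θ = |n₁·n₂| / (|n₁||n₂|) = |-30| / (√46 · √56).
θ = arccos(0.59108) ≈ 53.8°.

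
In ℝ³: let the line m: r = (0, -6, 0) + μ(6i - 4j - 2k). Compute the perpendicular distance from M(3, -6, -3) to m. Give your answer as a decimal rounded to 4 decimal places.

Taking (0, -6, 0) on m with direction v = (6, -4, -2): w = M − (0, -6, 0) = (3, 0, -3), and w × v = (-12, -12, -12).
Distance = |w × v| / |v| = √432 / √56 ≈ 2.7775.

2.7775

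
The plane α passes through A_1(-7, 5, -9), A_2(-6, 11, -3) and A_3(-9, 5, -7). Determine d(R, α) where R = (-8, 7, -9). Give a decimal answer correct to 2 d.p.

1.82

A_1A_2 = (1, 6, 6), A_1A_3 = (-2, 0, 2); a normal to α is A_1A_2 × A_1A_3 = (12, -14, 12).
Using A_1: α has equation 12x - 14y + 12z = -262.
n·R − d = (12)·(-8) + (-14)·(7) + (12)·(-9) − (-262) = -40; |n| = √484.
Distance = |-40| / √484 = 40/√484 ≈ 1.82.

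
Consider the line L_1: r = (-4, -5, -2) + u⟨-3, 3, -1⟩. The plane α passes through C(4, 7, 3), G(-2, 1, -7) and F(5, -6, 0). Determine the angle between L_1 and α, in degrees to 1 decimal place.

CG = (-6, -6, -10), CF = (1, -13, -3); a normal to α is CG × CF = (-112, -28, 84).
Using C: α has equation -112x - 28y + 84z = -392.
sin θ = |n·v| / (|n||v|) = |168| / (√20384 · √19) = 0.26995.
θ ≈ 15.7°.

15.7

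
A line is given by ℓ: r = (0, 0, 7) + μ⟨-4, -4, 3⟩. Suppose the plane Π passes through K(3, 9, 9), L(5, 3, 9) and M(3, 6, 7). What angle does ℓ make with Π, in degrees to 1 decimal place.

66.2

KL = (2, -6, 0), KM = (0, -3, -2); a normal to Π is KL × KM = (12, 4, -6).
Using K: Π has equation 12x + 4y - 6z = 18.
sin θ = |n·v| / (|n||v|) = |-82| / (√196 · √41) = 0.91473.
θ ≈ 66.2°.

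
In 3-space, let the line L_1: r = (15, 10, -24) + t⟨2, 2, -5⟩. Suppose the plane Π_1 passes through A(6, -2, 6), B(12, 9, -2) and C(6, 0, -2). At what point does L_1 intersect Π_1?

AB = (6, 11, -8), AC = (0, 2, -8); a normal to Π_1 is AB × AC = (-72, 48, 12).
Using A: Π_1 has equation -72x + 48y + 12z = -456.
Substitute r = (15, 10, -24) + t(2, 2, -5) into the plane: -888 + (-108)t = -456, so t = -4.
Intersection: (15, 10, -24) + (-4)·(2, 2, -5) = (7, 2, -4).

(7, 2, -4)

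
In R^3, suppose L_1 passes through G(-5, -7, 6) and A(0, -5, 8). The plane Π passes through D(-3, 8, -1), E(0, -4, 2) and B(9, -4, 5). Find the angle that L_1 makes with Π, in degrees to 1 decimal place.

6.2

A direction vector for L_1 is A − G = (5, 2, 2).
DE = (3, -12, 3), DB = (12, -12, 6); a normal to Π is DE × DB = (-36, 18, 108).
Using D: Π has equation -36x + 18y + 108z = 144.
sin θ = |n·v| / (|n||v|) = |72| / (√13284 · √33) = 0.10875.
θ ≈ 6.2°.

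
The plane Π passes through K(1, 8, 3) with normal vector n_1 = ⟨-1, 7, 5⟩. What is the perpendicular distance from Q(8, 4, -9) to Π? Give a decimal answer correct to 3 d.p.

10.970

Π: n_1·r = n_1·K gives -x + 7y + 5z = 70.
n·Q − d = (-1)·(8) + (7)·(4) + (5)·(-9) − 70 = -95; |n| = √75.
Distance = |-95| / √75 = 95/√75 ≈ 10.970.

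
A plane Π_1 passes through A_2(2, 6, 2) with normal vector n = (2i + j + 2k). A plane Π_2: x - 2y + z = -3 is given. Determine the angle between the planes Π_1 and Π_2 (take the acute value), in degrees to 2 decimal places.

Π_1: n·r = n·A_2 gives 2x + y + 2z = 14.
cos θ = |n₁·n₂| / (|n₁||n₂|) = |2| / (√9 · √6).
θ = arccos(0.27217) ≈ 74.21°.

74.21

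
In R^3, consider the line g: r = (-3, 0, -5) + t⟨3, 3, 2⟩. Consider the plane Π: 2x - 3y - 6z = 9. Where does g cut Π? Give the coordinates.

Substitute r = (-3, 0, -5) + t(3, 3, 2) into the plane: 24 + (-15)t = 9, so t = 1.
Intersection: (-3, 0, -5) + 1·(3, 3, 2) = (0, 3, -3).

(0, 3, -3)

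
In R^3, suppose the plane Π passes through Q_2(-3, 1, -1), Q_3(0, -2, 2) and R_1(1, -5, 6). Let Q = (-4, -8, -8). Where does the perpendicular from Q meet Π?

(-1, 1, -2)

Q_2Q_3 = (3, -3, 3), Q_2R_1 = (4, -6, 7); a normal to Π is Q_2Q_3 × Q_2R_1 = (-3, -9, -6).
Using Q_2: Π has equation -3x - 9y - 6z = 6.
Foot = Q − λn with λ = (n·Q − d)/|n|² = (132 − 6)/126 = 1.
Foot = (-4, -8, -8) − 1·(-3, -9, -6) = (-1, 1, -2).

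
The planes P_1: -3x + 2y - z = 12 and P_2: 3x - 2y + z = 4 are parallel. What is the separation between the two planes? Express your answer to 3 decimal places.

Rescale P_2 by 1/(-1): -3x + 2y - z = -4. Then distance = |12 − (-4)| / √14 ≈ 4.276.

4.276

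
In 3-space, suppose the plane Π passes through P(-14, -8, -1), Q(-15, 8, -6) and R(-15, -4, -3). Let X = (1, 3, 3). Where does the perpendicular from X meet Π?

PQ = (-1, 16, -5), PR = (-1, 4, -2); a normal to Π is PQ × PR = (-12, 3, 12).
Using P: Π has equation -12x + 3y + 12z = 132.
Foot = X − λn with λ = (n·X − d)/|n|² = (33 − 132)/297 = -1/3.
Foot = (1, 3, 3) − (-1/3)·(-12, 3, 12) = (-3, 4, 7).

(-3, 4, 7)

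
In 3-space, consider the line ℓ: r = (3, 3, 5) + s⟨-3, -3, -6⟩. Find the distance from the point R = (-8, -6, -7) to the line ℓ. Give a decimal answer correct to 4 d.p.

Taking (3, 3, 5) on ℓ with direction v = (-3, -3, -6): w = R − (3, 3, 5) = (-11, -9, -12), and w × v = (18, -30, 6).
Distance = |w × v| / |v| = √1260 / √54 ≈ 4.8305.

4.8305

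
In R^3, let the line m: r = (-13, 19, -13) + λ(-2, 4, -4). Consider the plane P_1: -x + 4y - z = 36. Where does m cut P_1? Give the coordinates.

Substitute r = (-13, 19, -13) + t(-2, 4, -4) into the plane: 102 + 22t = 36, so t = -3.
Intersection: (-13, 19, -13) + (-3)·(-2, 4, -4) = (-7, 7, -1).

(-7, 7, -1)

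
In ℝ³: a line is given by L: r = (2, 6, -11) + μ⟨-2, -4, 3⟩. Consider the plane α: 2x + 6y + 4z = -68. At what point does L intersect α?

(-6, -10, 1)

Substitute r = (2, 6, -11) + t(-2, -4, 3) into the plane: -4 + (-16)t = -68, so t = 4.
Intersection: (2, 6, -11) + 4·(-2, -4, 3) = (-6, -10, 1).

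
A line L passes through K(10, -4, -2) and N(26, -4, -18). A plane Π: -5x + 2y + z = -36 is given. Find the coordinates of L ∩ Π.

A direction vector for L is N − K = (16, 0, -16).
Substitute r = (10, -4, -2) + t(16, 0, -16) into the plane: -60 + (-96)t = -36, so t = -1/4.
Intersection: (10, -4, -2) + (-1/4)·(16, 0, -16) = (6, -4, 2).

(6, -4, 2)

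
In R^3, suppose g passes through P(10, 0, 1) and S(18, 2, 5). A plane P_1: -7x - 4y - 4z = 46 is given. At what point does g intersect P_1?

(-2, -3, -5)

A direction vector for g is S − P = (8, 2, 4).
Substitute r = (10, 0, 1) + t(8, 2, 4) into the plane: -74 + (-80)t = 46, so t = -3/2.
Intersection: (10, 0, 1) + (-3/2)·(8, 2, 4) = (-2, -3, -5).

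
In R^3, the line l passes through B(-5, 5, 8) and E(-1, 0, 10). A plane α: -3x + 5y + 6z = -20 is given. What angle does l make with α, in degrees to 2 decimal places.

26.45

A direction vector for l is E − B = (4, -5, 2).
sin θ = |n·v| / (|n||v|) = |-25| / (√70 · √45) = 0.44544.
θ ≈ 26.45°.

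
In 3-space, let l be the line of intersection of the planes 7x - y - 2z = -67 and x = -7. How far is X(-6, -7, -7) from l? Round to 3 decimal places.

Direction of l: (7, -1, -2) × (1, 0, 0) = (0, -2, 1).
A point on l: solving the two plane equations with y = 8 gives (-7, 8, 5).
Taking (-7, 8, 5) on l with direction v = (0, -2, 1): w = X − (-7, 8, 5) = (1, -15, -12), and w × v = (-39, -1, -2).
Distance = |w × v| / |v| = √1526 / √5 ≈ 17.470.

17.470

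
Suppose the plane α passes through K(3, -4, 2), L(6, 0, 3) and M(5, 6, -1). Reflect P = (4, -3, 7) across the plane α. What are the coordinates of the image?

KL = (3, 4, 1), KM = (2, 10, -3); a normal to α is KL × KM = (-22, 11, 22).
Using K: α has equation -22x + 11y + 22z = -66.
λ = (n·P − d)/|n|² = (33 − (-66))/1089 = 1/11.
Reflection = P − 2λn = (4, -3, 7) − (2/11)·(-22, 11, 22) = (8, -5, 3).

(8, -5, 3)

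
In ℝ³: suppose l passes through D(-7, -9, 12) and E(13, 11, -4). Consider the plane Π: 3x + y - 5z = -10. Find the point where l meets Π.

(3, 1, 4)

A direction vector for l is E − D = (20, 20, -16).
Substitute r = (-7, -9, 12) + t(20, 20, -16) into the plane: -90 + 160t = -10, so t = 1/2.
Intersection: (-7, -9, 12) + (1/2)·(20, 20, -16) = (3, 1, 4).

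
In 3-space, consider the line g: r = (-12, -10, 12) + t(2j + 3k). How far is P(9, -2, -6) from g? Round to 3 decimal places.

Taking (-12, -10, 12) on g with direction v = (0, 2, 3): w = P − (-12, -10, 12) = (21, 8, -18), and w × v = (60, -63, 42).
Distance = |w × v| / |v| = √9333 / √13 ≈ 26.794.

26.794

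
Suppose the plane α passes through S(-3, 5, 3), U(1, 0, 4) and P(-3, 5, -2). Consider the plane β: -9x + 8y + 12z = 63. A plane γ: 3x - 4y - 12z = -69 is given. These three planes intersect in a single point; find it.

SU = (4, -5, 1), SP = (0, 0, -5); a normal to α is SU × SP = (25, 20, 0).
Using S: α has equation 25x + 20y = 25.
Solving the 3×3 linear system 25x + 20y = 25, -9x + 8y + 12z = 63, 3x - 4y - 12z = -69 (e.g. by elimination or Cramer's rule, determinant = -2640) gives (1, 0, 6).

(1, 0, 6)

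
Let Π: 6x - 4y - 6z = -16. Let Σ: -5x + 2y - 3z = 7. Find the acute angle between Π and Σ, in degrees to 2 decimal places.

69.77

cos θ = |n₁·n₂| / (|n₁||n₂|) = |-20| / (√88 · √38).
θ = arccos(0.34586) ≈ 69.77°.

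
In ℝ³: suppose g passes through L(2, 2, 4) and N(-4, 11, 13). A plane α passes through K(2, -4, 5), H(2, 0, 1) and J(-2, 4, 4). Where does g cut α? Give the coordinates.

(6, -4, -2)

A direction vector for g is N − L = (-6, 9, 9).
KH = (0, 4, -4), KJ = (-4, 8, -1); a normal to α is KH × KJ = (28, 16, 16).
Using K: α has equation 28x + 16y + 16z = 72.
Substitute r = (2, 2, 4) + t(-6, 9, 9) into the plane: 152 + 120t = 72, so t = -2/3.
Intersection: (2, 2, 4) + (-2/3)·(-6, 9, 9) = (6, -4, -2).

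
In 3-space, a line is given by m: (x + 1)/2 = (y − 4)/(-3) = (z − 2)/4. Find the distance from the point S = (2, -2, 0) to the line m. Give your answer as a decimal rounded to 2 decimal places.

m has direction (2, -3, 4) through (-1, 4, 2).
Taking (-1, 4, 2) on m with direction v = (2, -3, 4): w = S − (-1, 4, 2) = (3, -6, -2), and w × v = (-30, -16, 3).
Distance = |w × v| / |v| = √1165 / √29 ≈ 6.34.

6.34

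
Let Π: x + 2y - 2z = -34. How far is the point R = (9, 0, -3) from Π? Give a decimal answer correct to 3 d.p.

16.333

n·R − d = (1)·(9) + (2)·(0) + (-2)·(-3) − (-34) = 49; |n| = √9.
Distance = |49| / √9 = 49/√9 ≈ 16.333.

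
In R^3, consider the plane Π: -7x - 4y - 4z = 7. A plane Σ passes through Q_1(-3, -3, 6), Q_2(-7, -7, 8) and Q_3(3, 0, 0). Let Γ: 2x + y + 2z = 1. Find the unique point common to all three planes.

(-1, -3, 3)

Q_1Q_2 = (-4, -4, 2), Q_1Q_3 = (6, 3, -6); a normal to Σ is Q_1Q_2 × Q_1Q_3 = (18, -12, 12).
Using Q_1: Σ has equation 18x - 12y + 12z = 54.
Solving the 3×3 linear system -7x - 4y - 4z = 7, 18x - 12y + 12z = 54, 2x + y + 2z = 1 (e.g. by elimination or Cramer's rule, determinant = 132) gives (-1, -3, 3).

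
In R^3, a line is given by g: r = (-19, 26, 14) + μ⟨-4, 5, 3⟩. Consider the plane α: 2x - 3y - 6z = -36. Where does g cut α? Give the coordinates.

(-3, 6, 2)

Substitute r = (-19, 26, 14) + t(-4, 5, 3) into the plane: -200 + (-41)t = -36, so t = -4.
Intersection: (-19, 26, 14) + (-4)·(-4, 5, 3) = (-3, 6, 2).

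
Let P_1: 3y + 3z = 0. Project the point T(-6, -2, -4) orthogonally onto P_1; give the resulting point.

Foot = T − λn with λ = (n·T − d)/|n|² = (-18 − 0)/18 = -1.
Foot = (-6, -2, -4) − (-1)·(0, 3, 3) = (-6, 1, -1).

(-6, 1, -1)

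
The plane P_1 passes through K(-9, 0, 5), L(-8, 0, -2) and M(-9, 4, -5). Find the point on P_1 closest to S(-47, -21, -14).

(-5, -6, -8)

KL = (1, 0, -7), KM = (0, 4, -10); a normal to P_1 is KL × KM = (28, 10, 4).
Using K: P_1 has equation 28x + 10y + 4z = -232.
Foot = S − λn with λ = (n·S − d)/|n|² = (-1582 − (-232))/900 = -3/2.
Foot = (-47, -21, -14) − (-3/2)·(28, 10, 4) = (-5, -6, -8).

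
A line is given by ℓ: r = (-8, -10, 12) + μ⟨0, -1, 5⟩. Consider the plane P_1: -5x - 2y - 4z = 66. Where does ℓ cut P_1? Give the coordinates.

(-8, -7, -3)

Substitute r = (-8, -10, 12) + t(0, -1, 5) into the plane: 12 + (-18)t = 66, so t = -3.
Intersection: (-8, -10, 12) + (-3)·(0, -1, 5) = (-8, -7, -3).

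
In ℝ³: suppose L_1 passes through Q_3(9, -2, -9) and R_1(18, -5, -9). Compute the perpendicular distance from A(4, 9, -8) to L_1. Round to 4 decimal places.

8.9107

A direction vector for L_1 is R_1 − Q_3 = (9, -3, 0).
Taking (9, -2, -9) on L_1 with direction v = (9, -3, 0): w = A − (9, -2, -9) = (-5, 11, 1), and w × v = (3, 9, -84).
Distance = |w × v| / |v| = √7146 / √90 ≈ 8.9107.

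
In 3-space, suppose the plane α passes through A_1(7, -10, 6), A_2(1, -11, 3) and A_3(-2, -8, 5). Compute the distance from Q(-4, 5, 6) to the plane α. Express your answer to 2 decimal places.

A_1A_2 = (-6, -1, -3), A_1A_3 = (-9, 2, -1); a normal to α is A_1A_2 × A_1A_3 = (7, 21, -21).
Using A_1: α has equation 7x + 21y - 21z = -287.
n·Q − d = (7)·(-4) + (21)·(5) + (-21)·(6) − (-287) = 238; |n| = √931.
Distance = |238| / √931 = 238/√931 ≈ 7.80.

7.80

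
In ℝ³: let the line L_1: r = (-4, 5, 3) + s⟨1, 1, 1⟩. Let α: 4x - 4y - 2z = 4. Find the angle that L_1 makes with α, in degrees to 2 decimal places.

11.10

sin θ = |n·v| / (|n||v|) = |-2| / (√36 · √3) = 0.19245.
θ ≈ 11.10°.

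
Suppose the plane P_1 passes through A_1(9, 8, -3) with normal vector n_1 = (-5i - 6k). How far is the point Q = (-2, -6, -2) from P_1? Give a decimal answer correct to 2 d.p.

6.27

P_1: n_1·r = n_1·A_1 gives -5x - 6z = -27.
n·Q − d = (-5)·(-2) + (0)·(-6) + (-6)·(-2) − (-27) = 49; |n| = √61.
Distance = |49| / √61 = 49/√61 ≈ 6.27.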